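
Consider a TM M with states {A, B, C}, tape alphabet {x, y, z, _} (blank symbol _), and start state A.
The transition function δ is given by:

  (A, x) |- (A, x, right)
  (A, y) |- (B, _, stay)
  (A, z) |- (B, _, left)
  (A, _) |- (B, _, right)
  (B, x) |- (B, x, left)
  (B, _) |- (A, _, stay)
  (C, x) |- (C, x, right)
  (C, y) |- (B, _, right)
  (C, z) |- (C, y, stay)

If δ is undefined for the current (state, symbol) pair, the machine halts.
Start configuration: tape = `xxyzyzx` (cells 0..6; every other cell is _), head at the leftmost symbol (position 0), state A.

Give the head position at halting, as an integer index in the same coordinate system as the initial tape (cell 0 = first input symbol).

3

state=A head=0 tape=[x]xyzyzx   (A,x)→(A,x,right)
state=A head=1 tape=x[x]yzyzx   (A,x)→(A,x,right)
state=A head=2 tape=xx[y]zyzx   (A,y)→(B,_,stay)
state=B head=2 tape=xx[_]zyzx   (B,_)→(A,_,stay)
state=A head=2 tape=xx[_]zyzx   (A,_)→(B,_,right)
state=B head=3 tape=xx_[z]yzx
At halt the head is at cell 3.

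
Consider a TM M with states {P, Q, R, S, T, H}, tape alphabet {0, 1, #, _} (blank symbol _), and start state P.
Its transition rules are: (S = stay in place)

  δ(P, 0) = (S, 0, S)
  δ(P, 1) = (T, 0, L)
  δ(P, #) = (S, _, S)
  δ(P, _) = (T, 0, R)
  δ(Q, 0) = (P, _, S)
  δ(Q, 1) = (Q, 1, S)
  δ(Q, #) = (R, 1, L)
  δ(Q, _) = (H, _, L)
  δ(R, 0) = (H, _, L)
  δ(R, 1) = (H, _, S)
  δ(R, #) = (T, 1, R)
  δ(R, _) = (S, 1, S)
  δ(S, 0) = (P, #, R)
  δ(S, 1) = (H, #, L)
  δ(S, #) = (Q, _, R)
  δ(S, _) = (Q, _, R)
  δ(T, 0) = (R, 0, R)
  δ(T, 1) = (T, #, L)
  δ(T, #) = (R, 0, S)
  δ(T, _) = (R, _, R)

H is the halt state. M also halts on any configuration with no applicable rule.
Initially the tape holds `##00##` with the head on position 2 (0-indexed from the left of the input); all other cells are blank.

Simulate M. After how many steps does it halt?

P | ##[0]0##   read 0 → write 0, move S, go to S
S | ##[0]0##   read 0 → write #, move R, go to P
P | ###[0]##   read 0 → write 0, move S, go to S
S | ###[0]##   read 0 → write #, move R, go to P
P | ####[#]#   read # → write _, move S, go to S
S | ####[_]#   read _ → write _, move R, go to Q
Q | ####_[#]   read # → write 1, move L, go to R
R | ####[_]1   read _ → write 1, move S, go to S
S | ####[1]1   read 1 → write #, move L, go to H
H | ###[#]#1
M halts after 9 transitions.

9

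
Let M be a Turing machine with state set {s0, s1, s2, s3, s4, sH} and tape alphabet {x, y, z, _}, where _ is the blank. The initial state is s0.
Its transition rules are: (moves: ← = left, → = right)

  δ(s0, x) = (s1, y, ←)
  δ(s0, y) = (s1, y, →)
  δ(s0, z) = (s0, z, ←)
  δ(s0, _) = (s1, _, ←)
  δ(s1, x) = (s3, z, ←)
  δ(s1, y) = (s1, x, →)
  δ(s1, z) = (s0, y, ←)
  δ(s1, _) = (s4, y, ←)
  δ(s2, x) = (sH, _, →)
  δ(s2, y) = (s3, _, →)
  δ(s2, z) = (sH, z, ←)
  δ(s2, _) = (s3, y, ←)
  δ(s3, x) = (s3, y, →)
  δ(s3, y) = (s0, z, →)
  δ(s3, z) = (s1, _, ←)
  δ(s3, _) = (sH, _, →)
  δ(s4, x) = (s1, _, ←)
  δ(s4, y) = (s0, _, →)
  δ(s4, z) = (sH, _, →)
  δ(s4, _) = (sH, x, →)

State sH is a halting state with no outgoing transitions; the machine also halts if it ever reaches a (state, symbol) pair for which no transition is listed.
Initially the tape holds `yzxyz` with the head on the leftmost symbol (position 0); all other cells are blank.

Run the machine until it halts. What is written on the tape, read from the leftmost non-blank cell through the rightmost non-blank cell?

s0 | __[y]zxyz   read y → write y, move →, go to s1
s1 | __y[z]xyz   read z → write y, move ←, go to s0
s0 | __[y]yxyz   read y → write y, move →, go to s1
s1 | __y[y]xyz   read y → write x, move →, go to s1
s1 | __yx[x]yz   read x → write z, move ←, go to s3
s3 | __y[x]zyz   read x → write y, move →, go to s3
s3 | __yy[z]yz   read z → write _, move ←, go to s1
s1 | __y[y]_yz   read y → write x, move →, go to s1
s1 | __yx[_]yz   read _ → write y, move ←, go to s4
s4 | __y[x]yyz   read x → write _, move ←, go to s1
s1 | __[y]_yyz   read y → write x, move →, go to s1
s1 | __x[_]yyz   read _ → write y, move ←, go to s4
s4 | __[x]yyyz   read x → write _, move ←, go to s1
s1 | _[_]_yyyz   read _ → write y, move ←, go to s4
s4 | [_]y_yyyz   read _ → write x, move →, go to sH
sH | x[y]_yyyz
The non-blank tape span at halt is xy_yyyz.

xy_yyyz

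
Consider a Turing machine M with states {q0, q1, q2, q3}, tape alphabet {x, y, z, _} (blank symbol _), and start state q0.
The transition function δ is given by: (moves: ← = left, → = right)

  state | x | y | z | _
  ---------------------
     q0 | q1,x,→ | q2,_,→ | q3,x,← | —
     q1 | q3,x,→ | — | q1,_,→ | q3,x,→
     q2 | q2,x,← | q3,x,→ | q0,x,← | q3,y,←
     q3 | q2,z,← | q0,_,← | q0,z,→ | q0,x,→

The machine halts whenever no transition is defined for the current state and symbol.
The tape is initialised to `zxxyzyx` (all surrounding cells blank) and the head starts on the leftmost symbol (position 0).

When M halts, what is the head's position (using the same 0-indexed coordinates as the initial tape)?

q0 | _____[z]xxyzyx   read z → write x, move ←, go to q3
q3 | ____[_]xxxyzyx   read _ → write x, move →, go to q0
q0 | ____x[x]xxyzyx   read x → write x, move →, go to q1
q1 | ____xx[x]xyzyx   read x → write x, move →, go to q3
q3 | ____xxx[x]yzyx   read x → write z, move ←, go to q2
q2 | ____xx[x]zyzyx   read x → write x, move ←, go to q2
q2 | ____x[x]xzyzyx   read x → write x, move ←, go to q2
q2 | ____[x]xxzyzyx   read x → write x, move ←, go to q2
q2 | ___[_]xxxzyzyx   read _ → write y, move ←, go to q3
q3 | __[_]yxxxzyzyx   read _ → write x, move →, go to q0
q0 | __x[y]xxxzyzyx   read y → write _, move →, go to q2
q2 | __x_[x]xxzyzyx   read x → write x, move ←, go to q2
q2 | __x[_]xxxzyzyx   read _ → write y, move ←, go to q3
q3 | __[x]yxxxzyzyx   read x → write z, move ←, go to q2
q2 | _[_]zyxxxzyzyx   read _ → write y, move ←, go to q3
q3 | [_]yzyxxxzyzyx   read _ → write x, move →, go to q0
q0 | x[y]zyxxxzyzyx   read y → write _, move →, go to q2
q2 | x_[z]yxxxzyzyx   read z → write x, move ←, go to q0
q0 | x[_]xyxxxzyzyx
At halt the head is at cell -4.

-4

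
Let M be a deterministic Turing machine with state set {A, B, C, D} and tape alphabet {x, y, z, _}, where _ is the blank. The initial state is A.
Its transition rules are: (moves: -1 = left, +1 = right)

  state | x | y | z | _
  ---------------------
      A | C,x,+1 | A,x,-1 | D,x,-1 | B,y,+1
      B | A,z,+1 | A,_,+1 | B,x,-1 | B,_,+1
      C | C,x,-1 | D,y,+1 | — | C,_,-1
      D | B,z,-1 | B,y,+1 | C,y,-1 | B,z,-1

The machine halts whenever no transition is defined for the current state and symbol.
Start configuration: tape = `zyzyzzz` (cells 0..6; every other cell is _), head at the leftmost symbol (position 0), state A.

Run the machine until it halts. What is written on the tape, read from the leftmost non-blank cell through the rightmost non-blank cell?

zyxxxxzz

state=A head=0 tape=__[z]yzyzzz   (A,z)→(D,x,-1)
state=D head=-1 tape=_[_]xyzyzzz   (D,_)→(B,z,-1)
state=B head=-2 tape=[_]zxyzyzzz   (B,_)→(B,_,+1)
state=B head=-1 tape=_[z]xyzyzzz   (B,z)→(B,x,-1)
state=B head=-2 tape=[_]xxyzyzzz   (B,_)→(B,_,+1)
state=B head=-1 tape=_[x]xyzyzzz   (B,x)→(A,z,+1)
state=A head=0 tape=_z[x]yzyzzz   (A,x)→(C,x,+1)
state=C head=1 tape=_zx[y]zyzzz   (C,y)→(D,y,+1)
state=D head=2 tape=_zxy[z]yzzz   (D,z)→(C,y,-1)
state=C head=1 tape=_zx[y]yyzzz   (C,y)→(D,y,+1)
state=D head=2 tape=_zxy[y]yzzz   (D,y)→(B,y,+1)
state=B head=3 tape=_zxyy[y]zzz   (B,y)→(A,_,+1)
state=A head=4 tape=_zxyy_[z]zz   (A,z)→(D,x,-1)
state=D head=3 tape=_zxyy[_]xzz   (D,_)→(B,z,-1)
state=B head=2 tape=_zxy[y]zxzz   (B,y)→(A,_,+1)
state=A head=3 tape=_zxy_[z]xzz   (A,z)→(D,x,-1)
state=D head=2 tape=_zxy[_]xxzz   (D,_)→(B,z,-1)
state=B head=1 tape=_zx[y]zxxzz   (B,y)→(A,_,+1)
state=A head=2 tape=_zx_[z]xxzz   (A,z)→(D,x,-1)
state=D head=1 tape=_zx[_]xxxzz   (D,_)→(B,z,-1)
state=B head=0 tape=_z[x]zxxxzz   (B,x)→(A,z,+1)
state=A head=1 tape=_zz[z]xxxzz   (A,z)→(D,x,-1)
state=D head=0 tape=_z[z]xxxxzz   (D,z)→(C,y,-1)
state=C head=-1 tape=_[z]yxxxxzz
The non-blank tape span at halt is zyxxxxzz.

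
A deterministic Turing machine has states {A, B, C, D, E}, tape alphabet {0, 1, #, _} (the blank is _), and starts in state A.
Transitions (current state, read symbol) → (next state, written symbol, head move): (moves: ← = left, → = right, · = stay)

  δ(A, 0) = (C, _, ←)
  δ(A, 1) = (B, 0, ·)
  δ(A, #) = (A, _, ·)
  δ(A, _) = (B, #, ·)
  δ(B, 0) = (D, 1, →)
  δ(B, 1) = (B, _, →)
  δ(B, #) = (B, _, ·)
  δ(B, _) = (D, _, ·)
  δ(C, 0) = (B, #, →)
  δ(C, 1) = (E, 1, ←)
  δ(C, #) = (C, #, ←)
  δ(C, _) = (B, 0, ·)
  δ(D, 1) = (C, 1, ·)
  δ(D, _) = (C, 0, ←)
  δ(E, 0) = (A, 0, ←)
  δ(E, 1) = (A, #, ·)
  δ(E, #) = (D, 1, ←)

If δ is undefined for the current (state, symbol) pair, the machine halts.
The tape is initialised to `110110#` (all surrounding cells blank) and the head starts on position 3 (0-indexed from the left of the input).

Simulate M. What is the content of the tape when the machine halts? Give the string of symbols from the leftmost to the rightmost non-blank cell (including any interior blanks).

state=A head=3 tape=_110[1]10#   (A,1)→(B,0,·)
state=B head=3 tape=_110[0]10#   (B,0)→(D,1,→)
state=D head=4 tape=_1101[1]0#   (D,1)→(C,1,·)
state=C head=4 tape=_1101[1]0#   (C,1)→(E,1,←)
state=E head=3 tape=_110[1]10#   (E,1)→(A,#,·)
state=A head=3 tape=_110[#]10#   (A,#)→(A,_,·)
state=A head=3 tape=_110[_]10#   (A,_)→(B,#,·)
state=B head=3 tape=_110[#]10#   (B,#)→(B,_,·)
state=B head=3 tape=_110[_]10#   (B,_)→(D,_,·)
state=D head=3 tape=_110[_]10#   (D,_)→(C,0,←)
state=C head=2 tape=_11[0]010#   (C,0)→(B,#,→)
state=B head=3 tape=_11#[0]10#   (B,0)→(D,1,→)
state=D head=4 tape=_11#1[1]0#   (D,1)→(C,1,·)
state=C head=4 tape=_11#1[1]0#   (C,1)→(E,1,←)
state=E head=3 tape=_11#[1]10#   (E,1)→(A,#,·)
state=A head=3 tape=_11#[#]10#   (A,#)→(A,_,·)
state=A head=3 tape=_11#[_]10#   (A,_)→(B,#,·)
state=B head=3 tape=_11#[#]10#   (B,#)→(B,_,·)
state=B head=3 tape=_11#[_]10#   (B,_)→(D,_,·)
state=D head=3 tape=_11#[_]10#   (D,_)→(C,0,←)
state=C head=2 tape=_11[#]010#   (C,#)→(C,#,←)
state=C head=1 tape=_1[1]#010#   (C,1)→(E,1,←)
state=E head=0 tape=_[1]1#010#   (E,1)→(A,#,·)
state=A head=0 tape=_[#]1#010#   (A,#)→(A,_,·)
state=A head=0 tape=_[_]1#010#   (A,_)→(B,#,·)
state=B head=0 tape=_[#]1#010#   (B,#)→(B,_,·)
state=B head=0 tape=_[_]1#010#   (B,_)→(D,_,·)
state=D head=0 tape=_[_]1#010#   (D,_)→(C,0,←)
state=C head=-1 tape=[_]01#010#   (C,_)→(B,0,·)
state=B head=-1 tape=[0]01#010#   (B,0)→(D,1,→)
state=D head=0 tape=1[0]1#010#
The non-blank tape span at halt is 101#010#.

101#010#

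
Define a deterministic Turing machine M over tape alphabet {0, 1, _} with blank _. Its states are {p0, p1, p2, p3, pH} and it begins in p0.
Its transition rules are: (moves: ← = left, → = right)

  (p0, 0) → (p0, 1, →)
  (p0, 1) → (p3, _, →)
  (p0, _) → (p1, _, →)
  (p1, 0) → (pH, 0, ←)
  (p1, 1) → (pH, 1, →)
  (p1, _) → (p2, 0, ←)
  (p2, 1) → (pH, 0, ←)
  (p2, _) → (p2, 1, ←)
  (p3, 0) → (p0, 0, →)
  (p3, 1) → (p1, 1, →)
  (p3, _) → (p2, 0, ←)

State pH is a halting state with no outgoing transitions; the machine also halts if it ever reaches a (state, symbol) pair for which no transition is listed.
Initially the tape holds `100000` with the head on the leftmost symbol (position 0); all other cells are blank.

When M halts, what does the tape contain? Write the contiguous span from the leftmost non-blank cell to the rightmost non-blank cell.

state=p0 head=0 tape=[1]00000__   (p0,1)→(p3,_,→)
state=p3 head=1 tape=_[0]0000__   (p3,0)→(p0,0,→)
state=p0 head=2 tape=_0[0]000__   (p0,0)→(p0,1,→)
state=p0 head=3 tape=_01[0]00__   (p0,0)→(p0,1,→)
state=p0 head=4 tape=_011[0]0__   (p0,0)→(p0,1,→)
state=p0 head=5 tape=_0111[0]__   (p0,0)→(p0,1,→)
state=p0 head=6 tape=_01111[_]_   (p0,_)→(p1,_,→)
state=p1 head=7 tape=_01111_[_]   (p1,_)→(p2,0,←)
state=p2 head=6 tape=_01111[_]0   (p2,_)→(p2,1,←)
state=p2 head=5 tape=_0111[1]10   (p2,1)→(pH,0,←)
state=pH head=4 tape=_011[1]010
The non-blank tape span at halt is 0111010.

0111010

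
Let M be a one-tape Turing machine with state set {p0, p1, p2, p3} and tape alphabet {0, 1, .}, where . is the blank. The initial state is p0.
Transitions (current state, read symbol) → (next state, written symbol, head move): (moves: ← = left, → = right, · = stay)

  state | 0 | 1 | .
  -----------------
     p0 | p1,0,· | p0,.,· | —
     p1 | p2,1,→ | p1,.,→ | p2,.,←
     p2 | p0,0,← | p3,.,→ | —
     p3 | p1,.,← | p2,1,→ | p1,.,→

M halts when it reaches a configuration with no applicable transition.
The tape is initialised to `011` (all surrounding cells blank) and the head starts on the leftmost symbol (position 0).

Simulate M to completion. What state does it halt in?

p0 | [0]11.   read 0 → write 0, move ·, go to p1
p1 | [0]11.   read 0 → write 1, move →, go to p2
p2 | 1[1]1.   read 1 → write ., move →, go to p3
p3 | 1.[1].   read 1 → write 1, move →, go to p2
p2 | 1.1[.]
No transition is defined for (p2, .); M halts in state p2.

p2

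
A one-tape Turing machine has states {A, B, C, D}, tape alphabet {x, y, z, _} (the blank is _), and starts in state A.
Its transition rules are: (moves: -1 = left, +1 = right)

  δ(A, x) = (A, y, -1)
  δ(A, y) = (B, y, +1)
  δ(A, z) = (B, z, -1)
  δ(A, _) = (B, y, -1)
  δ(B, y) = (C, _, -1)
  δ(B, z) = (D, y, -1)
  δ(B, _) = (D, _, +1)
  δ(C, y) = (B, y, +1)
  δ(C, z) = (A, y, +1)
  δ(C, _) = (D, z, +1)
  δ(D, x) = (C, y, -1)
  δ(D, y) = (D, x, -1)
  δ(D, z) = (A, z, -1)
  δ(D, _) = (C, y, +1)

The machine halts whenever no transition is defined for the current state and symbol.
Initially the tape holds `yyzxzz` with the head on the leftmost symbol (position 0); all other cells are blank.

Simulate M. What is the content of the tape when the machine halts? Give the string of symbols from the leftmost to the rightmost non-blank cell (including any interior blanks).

state=A head=0 tape=___[y]yzxzz   (A,y)→(B,y,+1)
state=B head=1 tape=___y[y]zxzz   (B,y)→(C,_,-1)
state=C head=0 tape=___[y]_zxzz   (C,y)→(B,y,+1)
state=B head=1 tape=___y[_]zxzz   (B,_)→(D,_,+1)
state=D head=2 tape=___y_[z]xzz   (D,z)→(A,z,-1)
state=A head=1 tape=___y[_]zxzz   (A,_)→(B,y,-1)
state=B head=0 tape=___[y]yzxzz   (B,y)→(C,_,-1)
state=C head=-1 tape=__[_]_yzxzz   (C,_)→(D,z,+1)
state=D head=0 tape=__z[_]yzxzz   (D,_)→(C,y,+1)
state=C head=1 tape=__zy[y]zxzz   (C,y)→(B,y,+1)
state=B head=2 tape=__zyy[z]xzz   (B,z)→(D,y,-1)
state=D head=1 tape=__zy[y]yxzz   (D,y)→(D,x,-1)
state=D head=0 tape=__z[y]xyxzz   (D,y)→(D,x,-1)
state=D head=-1 tape=__[z]xxyxzz   (D,z)→(A,z,-1)
state=A head=-2 tape=_[_]zxxyxzz   (A,_)→(B,y,-1)
state=B head=-3 tape=[_]yzxxyxzz   (B,_)→(D,_,+1)
state=D head=-2 tape=_[y]zxxyxzz   (D,y)→(D,x,-1)
state=D head=-3 tape=[_]xzxxyxzz   (D,_)→(C,y,+1)
state=C head=-2 tape=y[x]zxxyxzz
The non-blank tape span at halt is yxzxxyxzz.

yxzxxyxzz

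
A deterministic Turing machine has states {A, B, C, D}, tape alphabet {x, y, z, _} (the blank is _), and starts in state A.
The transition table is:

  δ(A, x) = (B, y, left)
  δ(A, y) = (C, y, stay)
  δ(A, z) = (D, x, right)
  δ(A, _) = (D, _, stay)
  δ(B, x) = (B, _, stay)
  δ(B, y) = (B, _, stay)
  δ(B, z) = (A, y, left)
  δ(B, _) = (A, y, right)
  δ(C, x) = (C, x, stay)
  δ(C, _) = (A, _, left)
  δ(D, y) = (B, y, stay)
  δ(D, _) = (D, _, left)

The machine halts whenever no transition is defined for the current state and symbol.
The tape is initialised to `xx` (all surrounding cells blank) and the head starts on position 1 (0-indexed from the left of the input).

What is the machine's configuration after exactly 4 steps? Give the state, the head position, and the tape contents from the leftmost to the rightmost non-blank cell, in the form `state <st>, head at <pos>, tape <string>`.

state C, head at 1, tape yy

A | x[x]   read x → write y, move left, go to B
B | [x]y   read x → write _, move stay, go to B
B | [_]y   read _ → write y, move right, go to A
A | y[y]   read y → write y, move stay, go to C
C | y[y]
After 4 steps: state C, head at 1, tape yy.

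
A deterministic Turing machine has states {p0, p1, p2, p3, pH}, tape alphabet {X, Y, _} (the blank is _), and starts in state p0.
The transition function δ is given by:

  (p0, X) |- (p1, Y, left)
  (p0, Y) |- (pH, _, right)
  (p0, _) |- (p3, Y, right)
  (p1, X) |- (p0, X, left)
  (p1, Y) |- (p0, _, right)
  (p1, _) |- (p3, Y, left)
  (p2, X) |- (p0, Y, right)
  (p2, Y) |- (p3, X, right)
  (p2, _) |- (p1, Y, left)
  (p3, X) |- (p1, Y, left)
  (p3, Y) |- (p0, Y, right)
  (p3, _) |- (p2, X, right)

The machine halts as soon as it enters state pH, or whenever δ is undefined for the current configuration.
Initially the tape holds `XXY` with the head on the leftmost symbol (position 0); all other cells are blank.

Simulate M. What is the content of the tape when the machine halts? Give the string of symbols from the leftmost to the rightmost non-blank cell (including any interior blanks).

state=p0 head=0 tape=__[X]XY   (p0,X)→(p1,Y,left)
state=p1 head=-1 tape=_[_]YXY   (p1,_)→(p3,Y,left)
state=p3 head=-2 tape=[_]YYXY   (p3,_)→(p2,X,right)
state=p2 head=-1 tape=X[Y]YXY   (p2,Y)→(p3,X,right)
state=p3 head=0 tape=XX[Y]XY   (p3,Y)→(p0,Y,right)
state=p0 head=1 tape=XXY[X]Y   (p0,X)→(p1,Y,left)
state=p1 head=0 tape=XX[Y]YY   (p1,Y)→(p0,_,right)
state=p0 head=1 tape=XX_[Y]Y   (p0,Y)→(pH,_,right)
state=pH head=2 tape=XX__[Y]
The non-blank tape span at halt is XX__Y.

XX__Y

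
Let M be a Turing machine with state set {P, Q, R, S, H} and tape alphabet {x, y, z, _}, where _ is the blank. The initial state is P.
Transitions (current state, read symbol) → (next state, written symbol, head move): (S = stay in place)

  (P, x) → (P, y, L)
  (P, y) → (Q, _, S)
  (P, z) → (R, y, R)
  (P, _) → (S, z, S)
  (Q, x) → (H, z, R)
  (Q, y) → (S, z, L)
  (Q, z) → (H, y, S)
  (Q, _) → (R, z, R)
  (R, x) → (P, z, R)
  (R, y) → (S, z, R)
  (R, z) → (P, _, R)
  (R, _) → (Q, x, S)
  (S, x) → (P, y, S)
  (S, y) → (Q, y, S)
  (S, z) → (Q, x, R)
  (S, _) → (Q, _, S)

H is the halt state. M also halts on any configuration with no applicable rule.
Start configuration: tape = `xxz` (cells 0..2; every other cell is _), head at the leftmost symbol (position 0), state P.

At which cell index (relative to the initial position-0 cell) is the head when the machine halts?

state=P head=0 tape=_[x]xz__   (P,x)→(P,y,L)
state=P head=-1 tape=[_]yxz__   (P,_)→(S,z,S)
state=S head=-1 tape=[z]yxz__   (S,z)→(Q,x,R)
state=Q head=0 tape=x[y]xz__   (Q,y)→(S,z,L)
state=S head=-1 tape=[x]zxz__   (S,x)→(P,y,S)
state=P head=-1 tape=[y]zxz__   (P,y)→(Q,_,S)
state=Q head=-1 tape=[_]zxz__   (Q,_)→(R,z,R)
state=R head=0 tape=z[z]xz__   (R,z)→(P,_,R)
state=P head=1 tape=z_[x]z__   (P,x)→(P,y,L)
state=P head=0 tape=z[_]yz__   (P,_)→(S,z,S)
state=S head=0 tape=z[z]yz__   (S,z)→(Q,x,R)
state=Q head=1 tape=zx[y]z__   (Q,y)→(S,z,L)
state=S head=0 tape=z[x]zz__   (S,x)→(P,y,S)
state=P head=0 tape=z[y]zz__   (P,y)→(Q,_,S)
state=Q head=0 tape=z[_]zz__   (Q,_)→(R,z,R)
state=R head=1 tape=zz[z]z__   (R,z)→(P,_,R)
state=P head=2 tape=zz_[z]__   (P,z)→(R,y,R)
state=R head=3 tape=zz_y[_]_   (R,_)→(Q,x,S)
state=Q head=3 tape=zz_y[x]_   (Q,x)→(H,z,R)
state=H head=4 tape=zz_yz[_]
At halt the head is at cell 4.

4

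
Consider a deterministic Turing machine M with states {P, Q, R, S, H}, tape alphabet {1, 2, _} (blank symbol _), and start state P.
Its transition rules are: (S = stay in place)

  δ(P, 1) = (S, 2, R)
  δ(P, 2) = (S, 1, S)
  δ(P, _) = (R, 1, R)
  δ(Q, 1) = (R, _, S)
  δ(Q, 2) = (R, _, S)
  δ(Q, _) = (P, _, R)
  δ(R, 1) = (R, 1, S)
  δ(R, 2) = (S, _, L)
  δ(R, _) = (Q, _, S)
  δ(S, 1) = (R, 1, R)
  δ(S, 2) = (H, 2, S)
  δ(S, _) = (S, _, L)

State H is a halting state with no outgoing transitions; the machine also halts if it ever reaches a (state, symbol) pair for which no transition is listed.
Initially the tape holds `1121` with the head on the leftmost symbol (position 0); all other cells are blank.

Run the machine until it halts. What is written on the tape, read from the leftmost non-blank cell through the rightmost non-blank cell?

P | [1]121_   read 1 → write 2, move R, go to S
S | 2[1]21_   read 1 → write 1, move R, go to R
R | 21[2]1_   read 2 → write _, move L, go to S
S | 2[1]_1_   read 1 → write 1, move R, go to R
R | 21[_]1_   read _ → write _, move S, go to Q
Q | 21[_]1_   read _ → write _, move R, go to P
P | 21_[1]_   read 1 → write 2, move R, go to S
S | 21_2[_]   read _ → write _, move L, go to S
S | 21_[2]_   read 2 → write 2, move S, go to H
H | 21_[2]_
The non-blank tape span at halt is 21_2.

21_2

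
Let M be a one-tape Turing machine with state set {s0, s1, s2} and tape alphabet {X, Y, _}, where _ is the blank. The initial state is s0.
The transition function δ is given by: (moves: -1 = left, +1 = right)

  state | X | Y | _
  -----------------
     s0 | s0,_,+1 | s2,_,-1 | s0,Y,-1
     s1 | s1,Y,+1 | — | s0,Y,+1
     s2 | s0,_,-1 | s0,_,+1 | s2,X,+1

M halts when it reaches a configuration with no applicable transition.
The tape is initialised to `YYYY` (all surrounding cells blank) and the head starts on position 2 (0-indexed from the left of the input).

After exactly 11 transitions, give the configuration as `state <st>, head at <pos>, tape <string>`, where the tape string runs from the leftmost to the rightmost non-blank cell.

state s2, head at 3, tape XXXXY

s0 | _YY[Y]Y   read Y → write _, move -1, go to s2
s2 | _Y[Y]_Y   read Y → write _, move +1, go to s0
s0 | _Y_[_]Y   read _ → write Y, move -1, go to s0
s0 | _Y[_]YY   read _ → write Y, move -1, go to s0
s0 | _[Y]YYY   read Y → write _, move -1, go to s2
s2 | [_]_YYY   read _ → write X, move +1, go to s2
s2 | X[_]YYY   read _ → write X, move +1, go to s2
s2 | XX[Y]YY   read Y → write _, move +1, go to s0
s0 | XX_[Y]Y   read Y → write _, move -1, go to s2
s2 | XX[_]_Y   read _ → write X, move +1, go to s2
s2 | XXX[_]Y   read _ → write X, move +1, go to s2
s2 | XXXX[Y]
After 11 steps: state s2, head at 3, tape XXXXY.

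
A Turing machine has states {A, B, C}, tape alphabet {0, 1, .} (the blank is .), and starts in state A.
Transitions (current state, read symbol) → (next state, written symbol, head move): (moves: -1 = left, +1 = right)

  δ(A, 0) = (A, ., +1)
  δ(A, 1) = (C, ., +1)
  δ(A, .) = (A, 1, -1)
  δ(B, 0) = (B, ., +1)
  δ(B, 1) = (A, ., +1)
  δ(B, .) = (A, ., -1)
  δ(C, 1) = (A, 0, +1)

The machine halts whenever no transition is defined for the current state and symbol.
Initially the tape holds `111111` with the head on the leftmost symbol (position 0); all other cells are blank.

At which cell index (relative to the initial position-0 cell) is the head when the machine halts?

state=A head=0 tape=[1]11111..   (A,1)→(C,.,+1)
state=C head=1 tape=.[1]1111..   (C,1)→(A,0,+1)
state=A head=2 tape=.0[1]111..   (A,1)→(C,.,+1)
state=C head=3 tape=.0.[1]11..   (C,1)→(A,0,+1)
state=A head=4 tape=.0.0[1]1..   (A,1)→(C,.,+1)
state=C head=5 tape=.0.0.[1]..   (C,1)→(A,0,+1)
state=A head=6 tape=.0.0.0[.].   (A,.)→(A,1,-1)
state=A head=5 tape=.0.0.[0]1.   (A,0)→(A,.,+1)
state=A head=6 tape=.0.0..[1].   (A,1)→(C,.,+1)
state=C head=7 tape=.0.0...[.]
At halt the head is at cell 7.

7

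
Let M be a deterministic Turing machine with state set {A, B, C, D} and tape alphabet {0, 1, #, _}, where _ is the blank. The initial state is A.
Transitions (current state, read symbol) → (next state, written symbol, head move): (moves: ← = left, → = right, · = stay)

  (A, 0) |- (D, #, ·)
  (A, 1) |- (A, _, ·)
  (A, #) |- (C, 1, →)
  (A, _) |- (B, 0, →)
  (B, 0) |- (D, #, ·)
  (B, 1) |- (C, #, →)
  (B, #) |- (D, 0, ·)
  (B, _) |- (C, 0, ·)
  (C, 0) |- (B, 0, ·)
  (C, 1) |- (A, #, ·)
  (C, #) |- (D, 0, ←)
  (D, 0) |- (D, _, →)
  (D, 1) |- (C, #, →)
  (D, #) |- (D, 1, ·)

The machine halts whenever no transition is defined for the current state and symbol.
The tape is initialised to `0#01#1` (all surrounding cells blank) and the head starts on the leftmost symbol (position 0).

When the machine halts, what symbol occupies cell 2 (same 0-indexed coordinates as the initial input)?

state=A head=0 tape=[0]#01#1_   (A,0)→(D,#,·)
state=D head=0 tape=[#]#01#1_   (D,#)→(D,1,·)
state=D head=0 tape=[1]#01#1_   (D,1)→(C,#,→)
state=C head=1 tape=#[#]01#1_   (C,#)→(D,0,←)
state=D head=0 tape=[#]001#1_   (D,#)→(D,1,·)
state=D head=0 tape=[1]001#1_   (D,1)→(C,#,→)
state=C head=1 tape=#[0]01#1_   (C,0)→(B,0,·)
state=B head=1 tape=#[0]01#1_   (B,0)→(D,#,·)
state=D head=1 tape=#[#]01#1_   (D,#)→(D,1,·)
state=D head=1 tape=#[1]01#1_   (D,1)→(C,#,→)
state=C head=2 tape=##[0]1#1_   (C,0)→(B,0,·)
state=B head=2 tape=##[0]1#1_   (B,0)→(D,#,·)
state=D head=2 tape=##[#]1#1_   (D,#)→(D,1,·)
state=D head=2 tape=##[1]1#1_   (D,1)→(C,#,→)
state=C head=3 tape=###[1]#1_   (C,1)→(A,#,·)
state=A head=3 tape=###[#]#1_   (A,#)→(C,1,→)
state=C head=4 tape=###1[#]1_   (C,#)→(D,0,←)
state=D head=3 tape=###[1]01_   (D,1)→(C,#,→)
state=C head=4 tape=####[0]1_   (C,0)→(B,0,·)
state=B head=4 tape=####[0]1_   (B,0)→(D,#,·)
state=D head=4 tape=####[#]1_   (D,#)→(D,1,·)
state=D head=4 tape=####[1]1_   (D,1)→(C,#,→)
state=C head=5 tape=#####[1]_   (C,1)→(A,#,·)
state=A head=5 tape=#####[#]_   (A,#)→(C,1,→)
state=C head=6 tape=#####1[_]
Cell 2 holds # when M halts.

#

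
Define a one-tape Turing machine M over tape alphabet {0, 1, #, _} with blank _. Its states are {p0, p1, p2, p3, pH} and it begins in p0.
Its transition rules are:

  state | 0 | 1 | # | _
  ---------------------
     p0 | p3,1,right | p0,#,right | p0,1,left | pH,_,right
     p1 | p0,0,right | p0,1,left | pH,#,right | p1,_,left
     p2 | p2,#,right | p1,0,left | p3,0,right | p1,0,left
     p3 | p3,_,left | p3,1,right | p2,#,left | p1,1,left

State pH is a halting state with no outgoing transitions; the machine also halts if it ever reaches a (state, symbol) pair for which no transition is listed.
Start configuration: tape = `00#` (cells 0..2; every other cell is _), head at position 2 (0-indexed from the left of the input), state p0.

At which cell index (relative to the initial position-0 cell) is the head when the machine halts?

5

p0 | 00[#]___   read # → write 1, move left, go to p0
p0 | 0[0]1___   read 0 → write 1, move right, go to p3
p3 | 01[1]___   read 1 → write 1, move right, go to p3
p3 | 011[_]__   read _ → write 1, move left, go to p1
p1 | 01[1]1__   read 1 → write 1, move left, go to p0
p0 | 0[1]11__   read 1 → write #, move right, go to p0
p0 | 0#[1]1__   read 1 → write #, move right, go to p0
p0 | 0##[1]__   read 1 → write #, move right, go to p0
p0 | 0###[_]_   read _ → write _, move right, go to pH
pH | 0###_[_]
At halt the head is at cell 5.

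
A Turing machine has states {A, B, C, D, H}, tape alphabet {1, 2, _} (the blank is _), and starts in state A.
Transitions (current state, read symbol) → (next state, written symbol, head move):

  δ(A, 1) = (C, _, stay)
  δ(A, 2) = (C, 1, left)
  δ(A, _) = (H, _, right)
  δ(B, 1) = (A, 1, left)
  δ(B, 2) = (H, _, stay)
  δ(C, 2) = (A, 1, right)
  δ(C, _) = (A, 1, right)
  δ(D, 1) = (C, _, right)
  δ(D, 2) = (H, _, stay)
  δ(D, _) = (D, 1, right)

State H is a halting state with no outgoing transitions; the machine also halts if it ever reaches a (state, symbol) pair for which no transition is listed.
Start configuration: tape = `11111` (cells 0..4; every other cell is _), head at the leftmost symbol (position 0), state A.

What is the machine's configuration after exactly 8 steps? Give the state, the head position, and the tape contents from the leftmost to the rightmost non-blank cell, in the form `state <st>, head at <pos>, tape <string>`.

state=A head=0 tape=[1]1111   (A,1)→(C,_,stay)
state=C head=0 tape=[_]1111   (C,_)→(A,1,right)
state=A head=1 tape=1[1]111   (A,1)→(C,_,stay)
state=C head=1 tape=1[_]111   (C,_)→(A,1,right)
state=A head=2 tape=11[1]11   (A,1)→(C,_,stay)
state=C head=2 tape=11[_]11   (C,_)→(A,1,right)
state=A head=3 tape=111[1]1   (A,1)→(C,_,stay)
state=C head=3 tape=111[_]1   (C,_)→(A,1,right)
state=A head=4 tape=1111[1]
After 8 steps: state A, head at 4, tape 11111.

state A, head at 4, tape 11111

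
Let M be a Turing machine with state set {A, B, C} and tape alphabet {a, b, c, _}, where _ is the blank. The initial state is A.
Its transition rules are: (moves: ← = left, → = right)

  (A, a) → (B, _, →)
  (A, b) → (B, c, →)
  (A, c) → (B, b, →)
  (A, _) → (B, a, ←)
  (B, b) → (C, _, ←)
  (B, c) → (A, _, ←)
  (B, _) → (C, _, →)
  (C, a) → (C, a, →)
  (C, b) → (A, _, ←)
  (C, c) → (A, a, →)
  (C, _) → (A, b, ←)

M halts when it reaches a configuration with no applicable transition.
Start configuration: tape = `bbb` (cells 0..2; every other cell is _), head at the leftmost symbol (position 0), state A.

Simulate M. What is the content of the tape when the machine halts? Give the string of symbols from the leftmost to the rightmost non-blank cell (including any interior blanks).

aab

A | [b]bb   read b → write c, move →, go to B
B | c[b]b   read b → write _, move ←, go to C
C | [c]_b   read c → write a, move →, go to A
A | a[_]b   read _ → write a, move ←, go to B
B | [a]ab
The non-blank tape span at halt is aab.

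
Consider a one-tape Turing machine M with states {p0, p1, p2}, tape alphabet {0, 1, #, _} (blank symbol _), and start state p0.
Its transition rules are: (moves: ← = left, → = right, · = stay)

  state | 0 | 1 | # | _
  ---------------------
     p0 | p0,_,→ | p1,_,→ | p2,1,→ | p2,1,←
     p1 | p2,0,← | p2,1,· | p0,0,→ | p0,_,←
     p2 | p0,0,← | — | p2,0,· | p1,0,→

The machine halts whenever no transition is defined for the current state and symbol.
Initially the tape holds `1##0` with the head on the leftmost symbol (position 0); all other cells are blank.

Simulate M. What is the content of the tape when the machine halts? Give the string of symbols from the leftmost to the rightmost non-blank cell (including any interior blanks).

state=p0 head=0 tape=[1]##0_   (p0,1)→(p1,_,→)
state=p1 head=1 tape=_[#]#0_   (p1,#)→(p0,0,→)
state=p0 head=2 tape=_0[#]0_   (p0,#)→(p2,1,→)
state=p2 head=3 tape=_01[0]_   (p2,0)→(p0,0,←)
state=p0 head=2 tape=_0[1]0_   (p0,1)→(p1,_,→)
state=p1 head=3 tape=_0_[0]_   (p1,0)→(p2,0,←)
state=p2 head=2 tape=_0[_]0_   (p2,_)→(p1,0,→)
state=p1 head=3 tape=_00[0]_   (p1,0)→(p2,0,←)
state=p2 head=2 tape=_0[0]0_   (p2,0)→(p0,0,←)
state=p0 head=1 tape=_[0]00_   (p0,0)→(p0,_,→)
state=p0 head=2 tape=__[0]0_   (p0,0)→(p0,_,→)
state=p0 head=3 tape=___[0]_   (p0,0)→(p0,_,→)
state=p0 head=4 tape=____[_]   (p0,_)→(p2,1,←)
state=p2 head=3 tape=___[_]1   (p2,_)→(p1,0,→)
state=p1 head=4 tape=___0[1]   (p1,1)→(p2,1,·)
state=p2 head=4 tape=___0[1]
The non-blank tape span at halt is 01.

01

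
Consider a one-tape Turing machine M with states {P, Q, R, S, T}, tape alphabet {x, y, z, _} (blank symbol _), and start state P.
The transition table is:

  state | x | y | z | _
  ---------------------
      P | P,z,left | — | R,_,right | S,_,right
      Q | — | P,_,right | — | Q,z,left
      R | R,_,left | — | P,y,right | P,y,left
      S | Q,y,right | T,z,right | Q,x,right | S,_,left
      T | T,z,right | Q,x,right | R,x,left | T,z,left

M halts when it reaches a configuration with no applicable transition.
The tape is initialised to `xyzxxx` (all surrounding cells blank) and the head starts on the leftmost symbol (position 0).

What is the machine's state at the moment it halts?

state=P head=0 tape=_[x]yzxxx   (P,x)→(P,z,left)
state=P head=-1 tape=[_]zyzxxx   (P,_)→(S,_,right)
state=S head=0 tape=_[z]yzxxx   (S,z)→(Q,x,right)
state=Q head=1 tape=_x[y]zxxx   (Q,y)→(P,_,right)
state=P head=2 tape=_x_[z]xxx   (P,z)→(R,_,right)
state=R head=3 tape=_x__[x]xx   (R,x)→(R,_,left)
state=R head=2 tape=_x_[_]_xx   (R,_)→(P,y,left)
state=P head=1 tape=_x[_]y_xx   (P,_)→(S,_,right)
state=S head=2 tape=_x_[y]_xx   (S,y)→(T,z,right)
state=T head=3 tape=_x_z[_]xx   (T,_)→(T,z,left)
state=T head=2 tape=_x_[z]zxx   (T,z)→(R,x,left)
state=R head=1 tape=_x[_]xzxx   (R,_)→(P,y,left)
state=P head=0 tape=_[x]yxzxx   (P,x)→(P,z,left)
state=P head=-1 tape=[_]zyxzxx   (P,_)→(S,_,right)
state=S head=0 tape=_[z]yxzxx   (S,z)→(Q,x,right)
state=Q head=1 tape=_x[y]xzxx   (Q,y)→(P,_,right)
state=P head=2 tape=_x_[x]zxx   (P,x)→(P,z,left)
state=P head=1 tape=_x[_]zzxx   (P,_)→(S,_,right)
state=S head=2 tape=_x_[z]zxx   (S,z)→(Q,x,right)
state=Q head=3 tape=_x_x[z]xx
No transition is defined for (Q, z); M halts in state Q.

Q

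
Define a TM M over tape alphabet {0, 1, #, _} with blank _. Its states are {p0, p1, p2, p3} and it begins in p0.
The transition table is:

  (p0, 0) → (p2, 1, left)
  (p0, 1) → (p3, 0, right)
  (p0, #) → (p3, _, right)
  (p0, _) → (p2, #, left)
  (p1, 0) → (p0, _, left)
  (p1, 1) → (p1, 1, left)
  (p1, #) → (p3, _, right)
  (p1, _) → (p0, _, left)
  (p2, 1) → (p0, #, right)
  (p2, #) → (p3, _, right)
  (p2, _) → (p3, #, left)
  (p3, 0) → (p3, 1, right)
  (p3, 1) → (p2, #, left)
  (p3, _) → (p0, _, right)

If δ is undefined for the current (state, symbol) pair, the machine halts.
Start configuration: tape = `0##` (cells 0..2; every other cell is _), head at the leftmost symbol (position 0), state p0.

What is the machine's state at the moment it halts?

state=p0 head=0 tape=__[0]##   (p0,0)→(p2,1,left)
state=p2 head=-1 tape=_[_]1##   (p2,_)→(p3,#,left)
state=p3 head=-2 tape=[_]#1##   (p3,_)→(p0,_,right)
state=p0 head=-1 tape=_[#]1##   (p0,#)→(p3,_,right)
state=p3 head=0 tape=__[1]##   (p3,1)→(p2,#,left)
state=p2 head=-1 tape=_[_]###   (p2,_)→(p3,#,left)
state=p3 head=-2 tape=[_]####   (p3,_)→(p0,_,right)
state=p0 head=-1 tape=_[#]###   (p0,#)→(p3,_,right)
state=p3 head=0 tape=__[#]##
No transition is defined for (p3, #); M halts in state p3.

p3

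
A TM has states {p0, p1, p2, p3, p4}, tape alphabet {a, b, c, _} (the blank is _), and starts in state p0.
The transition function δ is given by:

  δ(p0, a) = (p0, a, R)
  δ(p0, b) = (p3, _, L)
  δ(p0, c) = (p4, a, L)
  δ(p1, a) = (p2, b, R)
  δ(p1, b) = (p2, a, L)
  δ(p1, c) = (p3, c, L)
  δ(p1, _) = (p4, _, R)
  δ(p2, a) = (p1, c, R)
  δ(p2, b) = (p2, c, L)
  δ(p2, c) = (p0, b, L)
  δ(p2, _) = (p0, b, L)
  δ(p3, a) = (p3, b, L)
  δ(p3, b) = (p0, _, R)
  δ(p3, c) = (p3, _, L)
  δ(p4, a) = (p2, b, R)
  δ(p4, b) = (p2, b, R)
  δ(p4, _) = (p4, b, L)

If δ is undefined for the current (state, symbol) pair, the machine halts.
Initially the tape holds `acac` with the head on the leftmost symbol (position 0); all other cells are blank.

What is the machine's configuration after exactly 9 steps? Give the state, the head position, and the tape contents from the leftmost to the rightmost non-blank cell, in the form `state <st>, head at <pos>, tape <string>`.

state p0, head at 1, tape b

state=p0 head=0 tape=[a]cac   (p0,a)→(p0,a,R)
state=p0 head=1 tape=a[c]ac   (p0,c)→(p4,a,L)
state=p4 head=0 tape=[a]aac   (p4,a)→(p2,b,R)
state=p2 head=1 tape=b[a]ac   (p2,a)→(p1,c,R)
state=p1 head=2 tape=bc[a]c   (p1,a)→(p2,b,R)
state=p2 head=3 tape=bcb[c]   (p2,c)→(p0,b,L)
state=p0 head=2 tape=bc[b]b   (p0,b)→(p3,_,L)
state=p3 head=1 tape=b[c]_b   (p3,c)→(p3,_,L)
state=p3 head=0 tape=[b]__b   (p3,b)→(p0,_,R)
state=p0 head=1 tape=_[_]_b
After 9 steps: state p0, head at 1, tape b.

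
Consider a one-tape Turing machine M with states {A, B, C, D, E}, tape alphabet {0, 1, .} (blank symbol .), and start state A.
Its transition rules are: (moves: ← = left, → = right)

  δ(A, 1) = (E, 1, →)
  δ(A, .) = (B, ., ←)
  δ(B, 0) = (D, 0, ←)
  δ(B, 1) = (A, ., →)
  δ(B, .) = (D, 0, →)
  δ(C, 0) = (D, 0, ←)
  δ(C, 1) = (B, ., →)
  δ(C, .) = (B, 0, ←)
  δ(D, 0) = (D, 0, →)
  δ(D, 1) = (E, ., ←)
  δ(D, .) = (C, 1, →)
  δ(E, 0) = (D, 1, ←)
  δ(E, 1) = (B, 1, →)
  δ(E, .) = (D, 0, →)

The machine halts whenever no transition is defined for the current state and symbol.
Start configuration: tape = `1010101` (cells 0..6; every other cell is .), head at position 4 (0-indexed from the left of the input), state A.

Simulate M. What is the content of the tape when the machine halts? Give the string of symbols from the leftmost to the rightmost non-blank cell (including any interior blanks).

011.01.0.0

A | .1010[1]01..   read 1 → write 1, move →, go to E
E | .10101[0]1..   read 0 → write 1, move ←, go to D
D | .1010[1]11..   read 1 → write ., move ←, go to E
E | .101[0].11..   read 0 → write 1, move ←, go to D
D | .10[1]1.11..   read 1 → write ., move ←, go to E
E | .1[0].1.11..   read 0 → write 1, move ←, go to D
D | .[1]1.1.11..   read 1 → write ., move ←, go to E
E | [.].1.1.11..   read . → write 0, move →, go to D
D | 0[.]1.1.11..   read . → write 1, move →, go to C
C | 01[1].1.11..   read 1 → write ., move →, go to B
B | 01.[.]1.11..   read . → write 0, move →, go to D
D | 01.0[1].11..   read 1 → write ., move ←, go to E
E | 01.[0]..11..   read 0 → write 1, move ←, go to D
D | 01[.]1..11..   read . → write 1, move →, go to C
C | 011[1]..11..   read 1 → write ., move →, go to B
B | 011.[.].11..   read . → write 0, move →, go to D
D | 011.0[.]11..   read . → write 1, move →, go to C
C | 011.01[1]1..   read 1 → write ., move →, go to B
B | 011.01.[1]..   read 1 → write ., move →, go to A
A | 011.01..[.].   read . → write ., move ←, go to B
B | 011.01.[.]..   read . → write 0, move →, go to D
D | 011.01.0[.].   read . → write 1, move →, go to C
C | 011.01.01[.]   read . → write 0, move ←, go to B
B | 011.01.0[1]0   read 1 → write ., move →, go to A
A | 011.01.0.[0]
The non-blank tape span at halt is 011.01.0.0.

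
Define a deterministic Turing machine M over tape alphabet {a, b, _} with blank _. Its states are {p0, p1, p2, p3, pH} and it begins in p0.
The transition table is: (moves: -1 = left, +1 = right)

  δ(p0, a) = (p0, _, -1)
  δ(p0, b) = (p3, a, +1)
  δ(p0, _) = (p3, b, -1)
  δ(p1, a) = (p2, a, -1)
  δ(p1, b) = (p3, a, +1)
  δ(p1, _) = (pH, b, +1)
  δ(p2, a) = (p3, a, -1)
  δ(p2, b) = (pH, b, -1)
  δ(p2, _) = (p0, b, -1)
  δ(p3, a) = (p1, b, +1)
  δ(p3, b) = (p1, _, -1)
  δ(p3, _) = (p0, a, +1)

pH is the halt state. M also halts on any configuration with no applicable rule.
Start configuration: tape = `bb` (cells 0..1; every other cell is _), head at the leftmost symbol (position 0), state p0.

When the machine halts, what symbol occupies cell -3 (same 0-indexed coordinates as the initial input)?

state=p0 head=0 tape=______[b]b   (p0,b)→(p3,a,+1)
state=p3 head=1 tape=______a[b]   (p3,b)→(p1,_,-1)
state=p1 head=0 tape=______[a]_   (p1,a)→(p2,a,-1)
state=p2 head=-1 tape=_____[_]a_   (p2,_)→(p0,b,-1)
state=p0 head=-2 tape=____[_]ba_   (p0,_)→(p3,b,-1)
state=p3 head=-3 tape=___[_]bba_   (p3,_)→(p0,a,+1)
state=p0 head=-2 tape=___a[b]ba_   (p0,b)→(p3,a,+1)
state=p3 head=-1 tape=___aa[b]a_   (p3,b)→(p1,_,-1)
state=p1 head=-2 tape=___a[a]_a_   (p1,a)→(p2,a,-1)
state=p2 head=-3 tape=___[a]a_a_   (p2,a)→(p3,a,-1)
state=p3 head=-4 tape=__[_]aa_a_   (p3,_)→(p0,a,+1)
state=p0 head=-3 tape=__a[a]a_a_   (p0,a)→(p0,_,-1)
state=p0 head=-4 tape=__[a]_a_a_   (p0,a)→(p0,_,-1)
state=p0 head=-5 tape=_[_]__a_a_   (p0,_)→(p3,b,-1)
state=p3 head=-6 tape=[_]b__a_a_   (p3,_)→(p0,a,+1)
state=p0 head=-5 tape=a[b]__a_a_   (p0,b)→(p3,a,+1)
state=p3 head=-4 tape=aa[_]_a_a_   (p3,_)→(p0,a,+1)
state=p0 head=-3 tape=aaa[_]a_a_   (p0,_)→(p3,b,-1)
state=p3 head=-4 tape=aa[a]ba_a_   (p3,a)→(p1,b,+1)
state=p1 head=-3 tape=aab[b]a_a_   (p1,b)→(p3,a,+1)
state=p3 head=-2 tape=aaba[a]_a_   (p3,a)→(p1,b,+1)
state=p1 head=-1 tape=aabab[_]a_   (p1,_)→(pH,b,+1)
state=pH head=0 tape=aababb[a]_
Cell -3 holds a when M halts.

a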